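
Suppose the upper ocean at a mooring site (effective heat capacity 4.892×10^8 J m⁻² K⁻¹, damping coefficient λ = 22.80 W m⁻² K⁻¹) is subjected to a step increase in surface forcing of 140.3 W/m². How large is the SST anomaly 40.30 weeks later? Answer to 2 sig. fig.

4.2 K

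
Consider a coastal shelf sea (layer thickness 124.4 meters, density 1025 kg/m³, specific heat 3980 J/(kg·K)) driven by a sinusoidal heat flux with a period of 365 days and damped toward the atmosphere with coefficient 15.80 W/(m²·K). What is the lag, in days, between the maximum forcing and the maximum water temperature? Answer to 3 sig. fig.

82.2 days

Areal heat capacity C = ρ c_p D = 1025 × 3980 × 124.4 = 5.07×10^8 J m⁻² K⁻¹.
ω = 2π / 3.15×10^7 s = 1.99×10^-7 s⁻¹.
Phase lag φ = arctan(Cω/λ) = arctan(101/15.80) = 1.42 rad.
Time lag = φ / ω = 1.42 / 1.99×10^-7 = 7.11×10^6 s = 82.2 days.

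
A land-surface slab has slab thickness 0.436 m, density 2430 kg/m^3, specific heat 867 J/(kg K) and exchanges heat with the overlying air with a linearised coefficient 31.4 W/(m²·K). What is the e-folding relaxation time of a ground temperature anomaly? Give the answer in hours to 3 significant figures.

8.13 hours

Areal heat capacity C = ρ c_p D = 2430 × 867 × 0.436 = 9.19×10^5 J m⁻² K⁻¹.
Relaxation time τ = C / λ = 9.19×10^5 / 31.4 = 29300 s.
In hours: 29300 s / (3600 s/hour) = 8.13 hours.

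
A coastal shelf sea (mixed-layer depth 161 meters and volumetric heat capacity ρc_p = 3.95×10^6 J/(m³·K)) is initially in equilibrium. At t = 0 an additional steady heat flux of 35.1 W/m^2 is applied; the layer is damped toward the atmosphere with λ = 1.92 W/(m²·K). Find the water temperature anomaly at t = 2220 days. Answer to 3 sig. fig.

8.04 K

Areal heat capacity C = ρc_p × D = 3.95×10^6 × 161 = 6.36×10^8 J m⁻² K⁻¹.
τ = C / λ = 6.36×10^8 / 1.92 = 3.31×10^8 s.
Equilibrium anomaly ΔT_eq = F / λ = 35.1 / 1.92 = 18.3 K.
t = 2220 days = 1.92×10^8 s, so t/τ = 0.579.
ΔT(t) = ΔT_eq (1 − e^(−t/τ)) = 18.3 × (1 − e^−0.579) = 8.04 K.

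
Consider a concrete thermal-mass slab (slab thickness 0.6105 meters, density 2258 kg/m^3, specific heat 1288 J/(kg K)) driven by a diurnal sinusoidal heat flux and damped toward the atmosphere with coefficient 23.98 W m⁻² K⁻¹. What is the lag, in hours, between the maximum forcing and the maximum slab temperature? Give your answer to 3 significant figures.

Areal heat capacity C = ρ c_p D = 2258 × 1288 × 0.6105 = 1.78×10^6 J m⁻² K⁻¹.
ω = 2π / 86400 s = 7.27×10^-5 s⁻¹.
Phase lag φ = arctan(Cω/λ) = arctan(129/23.98) = 1.39 rad.
Time lag = φ / ω = 1.39 / 7.27×10^-5 = 19100 s = 5.30 hours.

5.30 hours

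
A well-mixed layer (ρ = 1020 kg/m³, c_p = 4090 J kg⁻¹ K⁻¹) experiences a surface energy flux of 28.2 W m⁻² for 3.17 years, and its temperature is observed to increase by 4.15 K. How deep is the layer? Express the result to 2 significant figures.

160 m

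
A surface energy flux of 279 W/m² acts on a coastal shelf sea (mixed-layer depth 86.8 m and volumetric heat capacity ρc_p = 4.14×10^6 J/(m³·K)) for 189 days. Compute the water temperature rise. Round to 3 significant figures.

Areal heat capacity C = ρc_p × D = 4.14×10^6 × 86.8 = 3.59×10^8 J/(m^2 K).
Net heat input Q = F Δt = 279 × (189 days × 86400 s/day) = 4.56×10^9 J/m².
ΔT = Q / C = 4.56×10^9 / 3.59×10^8 = 12.7 K.

12.7 K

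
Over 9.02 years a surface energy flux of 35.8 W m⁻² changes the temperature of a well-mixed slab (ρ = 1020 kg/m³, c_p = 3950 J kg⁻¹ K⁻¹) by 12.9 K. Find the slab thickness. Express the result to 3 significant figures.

196 m

Heat input Q = F Δt = 35.8 × 2.85×10^8 s = 1.02×10^10 J/m².
Required areal heat capacity C = Q / ΔT = 7.90×10^8 J/(m²·K).
Depth D = C / (ρ c_p) = 7.90×10^8 / (1020 × 3950) = 196 m.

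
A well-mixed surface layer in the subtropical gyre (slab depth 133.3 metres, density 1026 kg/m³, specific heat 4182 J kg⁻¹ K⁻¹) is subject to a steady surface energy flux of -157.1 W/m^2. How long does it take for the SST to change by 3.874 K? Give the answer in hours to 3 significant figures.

3920 hours

Areal heat capacity C = ρ c_p D = 1026 × 4182 × 133.3 = 5.72×10^8 J m⁻² K⁻¹.
Time required: Δt = C ΔT / F = 5.72×10^8 × -3.874 / -157.1 = 1.41×10^7 s.
In hours: 1.41×10^7 s / (3600 s/hour) = 3920 hours.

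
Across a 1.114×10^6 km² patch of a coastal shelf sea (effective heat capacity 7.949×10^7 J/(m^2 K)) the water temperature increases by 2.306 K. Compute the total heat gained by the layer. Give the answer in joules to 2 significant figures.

Areal heat capacity C = 7.949×10^7 J/(m^2 K) (given).
Heat per unit area: q = C ΔT = 7.95×10^7 × 2.306 = 1.83×10^8 J/m².
Total heat: Q = q × A = 1.83×10^8 × (1.114×10^6 × 10⁶ m²) = 2.04×10^20 J.

2.0×10^20 J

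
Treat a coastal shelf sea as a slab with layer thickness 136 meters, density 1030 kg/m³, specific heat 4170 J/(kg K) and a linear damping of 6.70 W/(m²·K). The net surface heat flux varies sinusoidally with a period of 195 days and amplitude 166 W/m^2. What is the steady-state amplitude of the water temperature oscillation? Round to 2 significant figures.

Areal heat capacity C = ρ c_p D = 1030 × 4170 × 136 = 5.84×10^8 J m⁻² K⁻¹.
Angular frequency ω = 2π / T = 2π / 1.68×10^7 s = 3.73×10^-7 s⁻¹.
√((Cω)² + λ²) = √((218)² + 6.70²) = 218 W/(m²·K).
Amplitude A = F₀ / √((Cω)²+λ²) = 166 / 218 = 0.762 K.

0.76 K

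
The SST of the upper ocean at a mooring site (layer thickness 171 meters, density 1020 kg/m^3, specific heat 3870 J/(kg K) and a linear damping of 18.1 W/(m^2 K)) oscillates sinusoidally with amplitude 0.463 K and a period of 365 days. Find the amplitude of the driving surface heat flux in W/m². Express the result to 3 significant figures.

Areal heat capacity C = ρ c_p D = 1020 × 3870 × 171 = 6.75×10^8 J/(m^2 K).
ω = 2π / 3.15×10^7 s = 1.99×10^-7 s⁻¹.
√((Cω)² + λ²) = √((134)² + 18.1²) = 136 W/(m²·K).
F₀ = A × √((Cω)²+λ²) = 0.463 × 136 = 62.8 W/m².

62.8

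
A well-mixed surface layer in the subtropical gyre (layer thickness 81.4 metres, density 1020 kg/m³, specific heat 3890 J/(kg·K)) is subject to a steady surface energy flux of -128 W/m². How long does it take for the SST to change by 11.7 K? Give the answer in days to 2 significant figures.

Areal heat capacity C = ρ c_p D = 1020 × 3890 × 81.4 = 3.23×10^8 J/(m^2 K).
Time required: Δt = C ΔT / F = 3.23×10^8 × -11.7 / -128 = 2.95×10^7 s.
In days: 2.95×10^7 s / (86400 s/day) = 342 days.

340 days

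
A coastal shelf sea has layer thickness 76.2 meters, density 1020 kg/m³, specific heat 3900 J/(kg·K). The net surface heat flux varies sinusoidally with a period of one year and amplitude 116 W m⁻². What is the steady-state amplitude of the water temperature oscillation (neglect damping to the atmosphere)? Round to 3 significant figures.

1.92 K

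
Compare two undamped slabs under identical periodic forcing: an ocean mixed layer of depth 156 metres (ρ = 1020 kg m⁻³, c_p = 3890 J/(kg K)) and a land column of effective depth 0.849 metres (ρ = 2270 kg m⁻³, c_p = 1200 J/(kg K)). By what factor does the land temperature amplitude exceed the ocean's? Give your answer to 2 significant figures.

C_ocean = 1020 × 3890 × 156 = 6.19×10^8 J/(m²·K).
C_land = 2270 × 1200 × 0.849 = 2.31×10^6 J/(m²·K).
Undamped amplitude ∝ 1/C, so A_land/A_ocean = C_ocean/C_land = 268.

270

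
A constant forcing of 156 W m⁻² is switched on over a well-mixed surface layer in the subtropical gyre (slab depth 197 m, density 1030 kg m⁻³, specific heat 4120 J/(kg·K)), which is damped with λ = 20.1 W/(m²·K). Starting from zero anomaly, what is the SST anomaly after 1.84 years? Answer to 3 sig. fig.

Areal heat capacity C = ρ c_p D = 1030 × 4120 × 197 = 8.36×10^8 J/(m²·K).
τ = C / λ = 8.36×10^8 / 20.1 = 4.16×10^7 s.
Equilibrium anomaly ΔT_eq = F / λ = 156 / 20.1 = 7.76 K.
t = 1.84 years = 5.81×10^7 s, so t/τ = 1.40.
ΔT(t) = ΔT_eq (1 − e^(−t/τ)) = 7.76 × (1 − e^−1.40) = 5.84 K.

5.84 K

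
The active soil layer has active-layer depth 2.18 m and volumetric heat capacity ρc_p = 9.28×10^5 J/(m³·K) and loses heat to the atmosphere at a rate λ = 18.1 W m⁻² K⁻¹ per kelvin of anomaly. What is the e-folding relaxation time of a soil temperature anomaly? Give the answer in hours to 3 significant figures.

31.0 hours

Areal heat capacity C = ρc_p × D = 9.28×10^5 × 2.18 = 2.02×10^6 J m⁻² K⁻¹.
Relaxation time τ = C / λ = 2.02×10^6 / 18.1 = 1.12×10^5 s.
In hours: 1.12×10^5 s / (3600 s/hour) = 31.0 hours.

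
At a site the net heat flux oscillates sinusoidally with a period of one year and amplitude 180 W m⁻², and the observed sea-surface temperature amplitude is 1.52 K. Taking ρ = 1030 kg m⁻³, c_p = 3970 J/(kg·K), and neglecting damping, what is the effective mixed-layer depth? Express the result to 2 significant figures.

ω = 2π / 3.15×10^7 s = 1.99×10^-7 s⁻¹.
Required C = F₀ / (A ω) = 180 / (1.52 × 1.99×10^-7) = 5.94×10^8 J/(m²·K).
D = C / (ρ c_p) = 5.94×10^8 / (1030 × 3970) = 145 m.

150 m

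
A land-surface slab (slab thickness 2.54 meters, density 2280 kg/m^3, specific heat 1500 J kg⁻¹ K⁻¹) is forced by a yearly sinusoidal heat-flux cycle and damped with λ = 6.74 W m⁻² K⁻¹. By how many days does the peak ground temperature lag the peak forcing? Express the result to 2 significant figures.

15 days

Areal heat capacity C = ρ c_p D = 2280 × 1500 × 2.54 = 8.69×10^6 J m⁻² K⁻¹.
ω = 2π / 3.15×10^7 s = 1.99×10^-7 s⁻¹.
Phase lag φ = arctan(Cω/λ) = arctan(1.73/6.74) = 0.251 rad.
Time lag = φ / ω = 0.251 / 1.99×10^-7 = 1.26×10^6 s = 14.6 days.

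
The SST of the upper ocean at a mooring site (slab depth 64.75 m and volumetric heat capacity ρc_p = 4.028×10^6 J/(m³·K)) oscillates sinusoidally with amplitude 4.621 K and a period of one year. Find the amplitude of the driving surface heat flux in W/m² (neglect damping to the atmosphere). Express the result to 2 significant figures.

Areal heat capacity C = ρc_p × D = 4.028×10^6 × 64.75 = 2.61×10^8 J/(m²·K).
ω = 2π / 3.15×10^7 s = 1.99×10^-7 s⁻¹.
Cω = 2.61×10^8 × 1.99×10^-7 = 52.0 W/(m²·K).
F₀ = A × Cω = 4.621 × 52.0 = 240 W/m².

240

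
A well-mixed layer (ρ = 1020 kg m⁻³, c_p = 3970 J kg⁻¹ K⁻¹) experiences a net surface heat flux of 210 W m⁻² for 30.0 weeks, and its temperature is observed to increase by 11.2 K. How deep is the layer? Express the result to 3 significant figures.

Heat input Q = F Δt = 210 × 1.81×10^7 s = 3.81×10^9 J/m².
Required areal heat capacity C = Q / ΔT = 3.40×10^8 J/(m²·K).
Depth D = C / (ρ c_p) = 3.40×10^8 / (1020 × 3970) = 84.0 m.

84.0 m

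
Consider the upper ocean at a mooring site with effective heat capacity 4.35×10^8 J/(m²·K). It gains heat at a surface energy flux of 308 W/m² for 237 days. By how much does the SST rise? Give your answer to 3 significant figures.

Areal heat capacity C = 4.35×10^8 J/(m²·K) (given).
Net heat input Q = F Δt = 308 × (237 days × 86400 s/day) = 6.31×10^9 J/m².
ΔT = Q / C = 6.31×10^9 / 4.35×10^8 = 14.5 K.

14.5 K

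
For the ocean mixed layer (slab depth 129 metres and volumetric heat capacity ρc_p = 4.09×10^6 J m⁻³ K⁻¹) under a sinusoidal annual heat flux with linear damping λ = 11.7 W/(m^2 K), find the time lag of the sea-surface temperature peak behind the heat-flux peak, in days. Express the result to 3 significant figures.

84.8 days

Areal heat capacity C = ρc_p × D = 4.09×10^6 × 129 = 5.28×10^8 J/(m^2 K).
ω = 2π / 3.15×10^7 s = 1.99×10^-7 s⁻¹.
Phase lag φ = arctan(Cω/λ) = arctan(105/11.7) = 1.46 rad.
Time lag = φ / ω = 1.46 / 1.99×10^-7 = 7.33×10^6 s = 84.8 days.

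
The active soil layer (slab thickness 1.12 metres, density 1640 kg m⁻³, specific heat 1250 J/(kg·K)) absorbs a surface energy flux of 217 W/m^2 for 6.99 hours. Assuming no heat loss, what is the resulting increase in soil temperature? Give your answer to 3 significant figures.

2.38 K

Areal heat capacity C = ρ c_p D = 1640 × 1250 × 1.12 = 2.30×10^6 J m⁻² K⁻¹.
Net heat input Q = F Δt = 217 × (6.99 hours × 3600 s/hour) = 5.46×10^6 J/m².
ΔT = Q / C = 5.46×10^6 / 2.30×10^6 = 2.38 K.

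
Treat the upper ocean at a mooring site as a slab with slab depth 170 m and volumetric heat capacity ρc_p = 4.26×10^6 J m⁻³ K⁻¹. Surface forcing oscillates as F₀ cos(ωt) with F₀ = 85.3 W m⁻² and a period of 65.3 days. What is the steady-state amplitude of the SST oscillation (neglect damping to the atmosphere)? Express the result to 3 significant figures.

Areal heat capacity C = ρc_p × D = 4.26×10^6 × 170 = 7.24×10^8 J/(m^2 K).
Angular frequency ω = 2π / T = 2π / 5.64×10^6 s = 1.11×10^-6 s⁻¹.
Cω = 7.24×10^8 × 1.11×10^-6 = 807 W/(m²·K).
Amplitude A = F₀ / (Cω) = 85.3 / 807 = 0.106 K.

0.106 K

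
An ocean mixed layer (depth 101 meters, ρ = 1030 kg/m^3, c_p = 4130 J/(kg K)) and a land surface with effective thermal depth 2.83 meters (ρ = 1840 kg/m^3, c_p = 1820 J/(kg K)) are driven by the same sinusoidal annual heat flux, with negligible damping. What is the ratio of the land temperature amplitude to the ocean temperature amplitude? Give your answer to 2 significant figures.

C_ocean = 1030 × 4130 × 101 = 4.30×10^8 J/(m²·K).
C_land = 1840 × 1820 × 2.83 = 9.48×10^6 J/(m²·K).
Undamped amplitude ∝ 1/C, so A_land/A_ocean = C_ocean/C_land = 45.3.

45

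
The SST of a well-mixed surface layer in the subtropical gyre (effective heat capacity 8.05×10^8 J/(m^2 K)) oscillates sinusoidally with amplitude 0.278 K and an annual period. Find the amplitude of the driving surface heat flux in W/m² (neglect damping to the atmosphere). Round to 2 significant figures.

Areal heat capacity C = 8.05×10^8 J/(m^2 K) (given).
ω = 2π / 3.15×10^7 s = 1.99×10^-7 s⁻¹.
Cω = 8.05×10^8 × 1.99×10^-7 = 160 W/(m²·K).
F₀ = A × Cω = 0.278 × 160 = 44.6 W/m².

45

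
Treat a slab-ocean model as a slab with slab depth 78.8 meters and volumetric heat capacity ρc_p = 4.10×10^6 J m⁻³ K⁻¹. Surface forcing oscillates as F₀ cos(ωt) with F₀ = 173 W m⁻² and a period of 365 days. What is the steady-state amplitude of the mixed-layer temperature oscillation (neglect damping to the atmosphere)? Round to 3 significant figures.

2.69 K

Areal heat capacity C = ρc_p × D = 4.10×10^6 × 78.8 = 3.23×10^8 J/(m^2 K).
Angular frequency ω = 2π / T = 2π / 3.15×10^7 s = 1.99×10^-7 s⁻¹.
Cω = 3.23×10^8 × 1.99×10^-7 = 64.4 W/(m²·K).
Amplitude A = F₀ / (Cω) = 173 / 64.4 = 2.69 K.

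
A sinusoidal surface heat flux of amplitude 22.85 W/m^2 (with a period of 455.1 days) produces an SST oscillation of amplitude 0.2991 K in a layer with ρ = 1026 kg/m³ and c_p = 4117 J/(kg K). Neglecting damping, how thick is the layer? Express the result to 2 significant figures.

ω = 2π / 3.93×10^7 s = 1.60×10^-7 s⁻¹.
Required C = F₀ / (A ω) = 22.85 / (0.2991 × 1.60×10^-7) = 4.78×10^8 J/(m²·K).
D = C / (ρ c_p) = 4.78×10^8 / (1026 × 4117) = 113 m.

110 m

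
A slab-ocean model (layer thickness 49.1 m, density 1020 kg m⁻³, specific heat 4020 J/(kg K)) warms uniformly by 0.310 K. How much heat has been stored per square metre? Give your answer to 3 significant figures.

Areal heat capacity C = ρ c_p D = 1020 × 4020 × 49.1 = 2.01×10^8 J/(m^2 K).
ΔQ = C ΔT = 2.01×10^8 × 0.310 = 6.24×10^7 J/m².

6.24×10^7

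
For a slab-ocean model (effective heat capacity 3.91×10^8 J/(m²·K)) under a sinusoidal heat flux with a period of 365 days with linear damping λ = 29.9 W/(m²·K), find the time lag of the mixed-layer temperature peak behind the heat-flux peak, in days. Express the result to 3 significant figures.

70.0 days

Areal heat capacity C = 3.91×10^8 J/(m²·K) (given).
ω = 2π / 3.15×10^7 s = 1.99×10^-7 s⁻¹.
Phase lag φ = arctan(Cω/λ) = arctan(77.9/29.9) = 1.20 rad.
Time lag = φ / ω = 1.20 / 1.99×10^-7 = 6.04×10^6 s = 70.0 days.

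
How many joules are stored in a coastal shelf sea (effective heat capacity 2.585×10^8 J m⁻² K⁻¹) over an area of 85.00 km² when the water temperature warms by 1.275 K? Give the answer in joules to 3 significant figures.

2.80×10^16 J

Areal heat capacity C = 2.585×10^8 J m⁻² K⁻¹ (given).
Heat per unit area: q = C ΔT = 2.58×10^8 × 1.275 = 3.30×10^8 J/m².
Total heat: Q = q × A = 3.30×10^8 × (85.00 × 10⁶ m²) = 2.80×10^16 J.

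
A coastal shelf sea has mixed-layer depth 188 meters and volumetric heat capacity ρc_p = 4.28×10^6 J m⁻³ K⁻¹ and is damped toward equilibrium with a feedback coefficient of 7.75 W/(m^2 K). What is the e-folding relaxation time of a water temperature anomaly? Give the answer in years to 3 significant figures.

3.29 years

Areal heat capacity C = ρc_p × D = 4.28×10^6 × 188 = 8.05×10^8 J/(m²·K).
Relaxation time τ = C / λ = 8.05×10^8 / 7.75 = 1.04×10^8 s.
In years: 1.04×10^8 s / (3.156×10^7 s/year) = 3.29 years.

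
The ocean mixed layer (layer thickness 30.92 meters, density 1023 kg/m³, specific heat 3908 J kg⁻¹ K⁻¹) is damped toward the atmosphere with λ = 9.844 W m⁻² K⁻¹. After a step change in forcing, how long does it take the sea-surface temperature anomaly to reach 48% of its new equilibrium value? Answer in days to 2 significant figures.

95 days

Areal heat capacity C = ρ c_p D = 1023 × 3908 × 30.92 = 1.24×10^8 J m⁻² K⁻¹.
τ = C / λ = 1.24×10^8 / 9.844 = 1.26×10^7 s.
Fraction reached: 1 − e^(−t/τ) = 0.48 ⇒ t = −τ ln(1 − 0.48) = τ × 0.654.
t = 8.21×10^6 s = 95.0 days.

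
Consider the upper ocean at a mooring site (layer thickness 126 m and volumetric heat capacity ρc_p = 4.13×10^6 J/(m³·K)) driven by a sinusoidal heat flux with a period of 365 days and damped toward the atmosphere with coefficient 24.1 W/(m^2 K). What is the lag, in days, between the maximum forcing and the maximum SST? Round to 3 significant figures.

78.0 days

Areal heat capacity C = ρc_p × D = 4.13×10^6 × 126 = 5.20×10^8 J/(m^2 K).
ω = 2π / 3.15×10^7 s = 1.99×10^-7 s⁻¹.
Phase lag φ = arctan(Cω/λ) = arctan(104/24.1) = 1.34 rad.
Time lag = φ / ω = 1.34 / 1.99×10^-7 = 6.74×10^6 s = 78.0 days.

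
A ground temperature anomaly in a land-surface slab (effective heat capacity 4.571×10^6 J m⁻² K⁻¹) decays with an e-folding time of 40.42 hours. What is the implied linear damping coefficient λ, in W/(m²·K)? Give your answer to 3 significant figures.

31.4

Areal heat capacity C = 4.571×10^6 J m⁻² K⁻¹ (given).
τ = 40.42 hours = 1.46×10^5 s.
λ = C / τ = 4.57×10^6 / 1.46×10^5 = 31.4 W/(m²·K).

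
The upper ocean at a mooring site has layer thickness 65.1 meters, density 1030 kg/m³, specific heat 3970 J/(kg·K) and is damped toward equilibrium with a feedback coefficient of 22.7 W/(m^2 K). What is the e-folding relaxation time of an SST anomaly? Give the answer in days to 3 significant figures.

Areal heat capacity C = ρ c_p D = 1030 × 3970 × 65.1 = 2.66×10^8 J/(m²·K).
Relaxation time τ = C / λ = 2.66×10^8 / 22.7 = 1.17×10^7 s.
In days: 1.17×10^7 s / (86400 s/day) = 136 days.

136 days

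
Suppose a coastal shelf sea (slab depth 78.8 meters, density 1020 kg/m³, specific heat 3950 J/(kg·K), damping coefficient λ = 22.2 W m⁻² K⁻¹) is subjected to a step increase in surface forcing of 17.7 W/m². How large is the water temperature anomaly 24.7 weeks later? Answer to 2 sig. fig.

Areal heat capacity C = ρ c_p D = 1020 × 3950 × 78.8 = 3.17×10^8 J/(m^2 K).
τ = C / λ = 3.17×10^8 / 22.2 = 1.43×10^7 s.
Equilibrium anomaly ΔT_eq = F / λ = 17.7 / 22.2 = 0.797 K.
t = 24.7 weeks = 1.49×10^7 s, so t/τ = 1.04.
ΔT(t) = ΔT_eq (1 − e^(−t/τ)) = 0.797 × (1 − e^−1.04) = 0.517 K.

0.52 K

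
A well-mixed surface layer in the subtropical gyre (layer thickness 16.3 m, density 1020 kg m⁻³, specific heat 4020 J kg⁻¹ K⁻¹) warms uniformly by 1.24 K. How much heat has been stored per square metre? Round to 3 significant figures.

8.29×10^7

Areal heat capacity C = ρ c_p D = 1020 × 4020 × 16.3 = 6.68×10^7 J/(m²·K).
ΔQ = C ΔT = 6.68×10^7 × 1.24 = 8.29×10^7 J/m².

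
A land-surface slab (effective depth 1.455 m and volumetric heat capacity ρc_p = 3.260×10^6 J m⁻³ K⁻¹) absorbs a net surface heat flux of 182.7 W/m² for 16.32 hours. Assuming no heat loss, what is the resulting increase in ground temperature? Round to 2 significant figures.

Areal heat capacity C = ρc_p × D = 3.260×10^6 × 1.455 = 4.74×10^6 J/(m^2 K).
Net heat input Q = F Δt = 182.7 × (16.32 hours × 3600 s/hour) = 1.07×10^7 J/m².
ΔT = Q / C = 1.07×10^7 / 4.74×10^6 = 2.26 K.

2.3 K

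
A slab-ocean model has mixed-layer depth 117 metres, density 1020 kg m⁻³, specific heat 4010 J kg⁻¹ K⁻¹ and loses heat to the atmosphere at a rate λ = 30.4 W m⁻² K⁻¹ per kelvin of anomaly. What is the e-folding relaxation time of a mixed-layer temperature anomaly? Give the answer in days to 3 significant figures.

182 days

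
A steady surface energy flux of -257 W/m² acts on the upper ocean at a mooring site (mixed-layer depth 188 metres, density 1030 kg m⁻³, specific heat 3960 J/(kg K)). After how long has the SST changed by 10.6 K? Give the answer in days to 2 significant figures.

370 days

Areal heat capacity C = ρ c_p D = 1030 × 3960 × 188 = 7.67×10^8 J/(m²·K).
Time required: Δt = C ΔT / F = 7.67×10^8 × -10.6 / -257 = 3.16×10^7 s.
In days: 3.16×10^7 s / (86400 s/day) = 366 days.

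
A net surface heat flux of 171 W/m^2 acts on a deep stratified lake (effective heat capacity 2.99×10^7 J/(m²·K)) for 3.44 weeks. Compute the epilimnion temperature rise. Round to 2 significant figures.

Areal heat capacity C = 2.99×10^7 J/(m²·K) (given).
Net heat input Q = F Δt = 171 × (3.44 weeks × 6.048×10^5 s/week) = 3.56×10^8 J/m².
ΔT = Q / C = 3.56×10^8 / 2.99×10^7 = 11.9 K.

12 K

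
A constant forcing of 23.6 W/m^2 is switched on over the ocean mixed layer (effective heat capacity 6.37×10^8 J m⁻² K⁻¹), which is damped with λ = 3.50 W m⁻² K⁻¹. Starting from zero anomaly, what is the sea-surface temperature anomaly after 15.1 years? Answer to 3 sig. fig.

6.25 K

Areal heat capacity C = 6.37×10^8 J m⁻² K⁻¹ (given).
τ = C / λ = 6.37×10^8 / 3.50 = 1.82×10^8 s.
Equilibrium anomaly ΔT_eq = F / λ = 23.6 / 3.50 = 6.74 K.
t = 15.1 years = 4.77×10^8 s, so t/τ = 2.62.
ΔT(t) = ΔT_eq (1 − e^(−t/τ)) = 6.74 × (1 − e^−2.62) = 6.25 K.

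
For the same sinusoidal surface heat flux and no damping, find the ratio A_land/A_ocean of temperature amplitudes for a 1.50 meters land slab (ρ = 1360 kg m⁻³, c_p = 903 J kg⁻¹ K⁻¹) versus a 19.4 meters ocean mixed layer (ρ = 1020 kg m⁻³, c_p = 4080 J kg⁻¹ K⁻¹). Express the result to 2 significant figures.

C_ocean = 1020 × 4080 × 19.4 = 8.07×10^7 J/(m²·K).
C_land = 1360 × 903 × 1.50 = 1.84×10^6 J/(m²·K).
Undamped amplitude ∝ 1/C, so A_land/A_ocean = C_ocean/C_land = 43.8.

44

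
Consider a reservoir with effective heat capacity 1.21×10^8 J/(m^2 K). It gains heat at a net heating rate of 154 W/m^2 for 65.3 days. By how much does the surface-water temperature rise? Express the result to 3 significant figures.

7.18 K

Areal heat capacity C = 1.21×10^8 J/(m^2 K) (given).
Net heat input Q = F Δt = 154 × (65.3 days × 86400 s/day) = 8.69×10^8 J/m².
ΔT = Q / C = 8.69×10^8 / 1.21×10^8 = 7.18 K.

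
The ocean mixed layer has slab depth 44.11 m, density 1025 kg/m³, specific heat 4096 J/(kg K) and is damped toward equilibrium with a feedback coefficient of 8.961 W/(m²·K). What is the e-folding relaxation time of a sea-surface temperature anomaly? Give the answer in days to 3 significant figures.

239 days

Areal heat capacity C = ρ c_p D = 1025 × 4096 × 44.11 = 1.85×10^8 J/(m^2 K).
Relaxation time τ = C / λ = 1.85×10^8 / 8.961 = 2.07×10^7 s.
In days: 2.07×10^7 s / (86400 s/day) = 239 days.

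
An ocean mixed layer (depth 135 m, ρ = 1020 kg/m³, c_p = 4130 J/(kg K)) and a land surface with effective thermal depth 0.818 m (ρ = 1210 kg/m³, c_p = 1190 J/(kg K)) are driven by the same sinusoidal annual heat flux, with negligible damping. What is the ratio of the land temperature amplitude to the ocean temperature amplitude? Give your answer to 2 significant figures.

480

C_ocean = 1020 × 4130 × 135 = 5.69×10^8 J/(m²·K).
C_land = 1210 × 1190 × 0.818 = 1.18×10^6 J/(m²·K).
Undamped amplitude ∝ 1/C, so A_land/A_ocean = C_ocean/C_land = 483.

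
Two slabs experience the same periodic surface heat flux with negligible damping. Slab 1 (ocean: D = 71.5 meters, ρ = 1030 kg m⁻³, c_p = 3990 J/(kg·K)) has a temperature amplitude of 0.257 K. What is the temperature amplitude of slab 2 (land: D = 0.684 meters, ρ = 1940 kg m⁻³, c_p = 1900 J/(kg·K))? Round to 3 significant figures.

30.0 K

C_ocean = 2.94×10^8 J/(m²·K); C_land = 2.52×10^6 J/(m²·K).
A ∝ 1/C ⇒ A_land = A_ocean × C_ocean/C_land = 0.257 × 117 = 30.0 K.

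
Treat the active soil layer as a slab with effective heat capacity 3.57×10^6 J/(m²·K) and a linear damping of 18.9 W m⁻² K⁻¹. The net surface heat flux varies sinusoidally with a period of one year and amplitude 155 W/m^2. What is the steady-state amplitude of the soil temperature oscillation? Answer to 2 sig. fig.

8.2 K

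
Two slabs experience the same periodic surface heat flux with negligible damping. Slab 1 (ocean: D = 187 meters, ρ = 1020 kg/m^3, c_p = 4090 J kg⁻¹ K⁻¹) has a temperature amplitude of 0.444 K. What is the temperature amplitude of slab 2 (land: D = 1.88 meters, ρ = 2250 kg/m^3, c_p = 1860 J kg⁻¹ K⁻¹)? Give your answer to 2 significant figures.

C_ocean = 7.80×10^8 J/(m²·K); C_land = 7.87×10^6 J/(m²·K).
A ∝ 1/C ⇒ A_land = A_ocean × C_ocean/C_land = 0.444 × 99.2 = 44.0 K.

44 K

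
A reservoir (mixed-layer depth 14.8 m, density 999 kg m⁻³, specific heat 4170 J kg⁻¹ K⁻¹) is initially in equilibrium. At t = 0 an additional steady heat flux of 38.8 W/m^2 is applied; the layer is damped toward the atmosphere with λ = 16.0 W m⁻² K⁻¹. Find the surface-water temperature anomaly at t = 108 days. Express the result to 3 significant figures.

Areal heat capacity C = ρ c_p D = 999 × 4170 × 14.8 = 6.17×10^7 J/(m²·K).
τ = C / λ = 6.17×10^7 / 16.0 = 3.85×10^6 s.
Equilibrium anomaly ΔT_eq = F / λ = 38.8 / 16.0 = 2.42 K.
t = 108 days = 9.33×10^6 s, so t/τ = 2.42.
ΔT(t) = ΔT_eq (1 − e^(−t/τ)) = 2.42 × (1 − e^−2.42) = 2.21 K.

2.21 K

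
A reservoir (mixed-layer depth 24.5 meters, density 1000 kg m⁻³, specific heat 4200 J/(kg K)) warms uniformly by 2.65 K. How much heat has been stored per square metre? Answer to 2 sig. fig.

Areal heat capacity C = ρ c_p D = 1000 × 4200 × 24.5 = 1.03×10^8 J/(m²·K).
ΔQ = C ΔT = 1.03×10^8 × 2.65 = 2.73×10^8 J/m².

2.7×10^8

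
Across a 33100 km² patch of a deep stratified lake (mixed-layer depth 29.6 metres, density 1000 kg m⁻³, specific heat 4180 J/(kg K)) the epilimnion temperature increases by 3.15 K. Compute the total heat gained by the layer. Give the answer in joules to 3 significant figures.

Areal heat capacity C = ρ c_p D = 1000 × 4180 × 29.6 = 1.24×10^8 J/(m^2 K).
Heat per unit area: q = C ΔT = 1.24×10^8 × 3.15 = 3.90×10^8 J/m².
Total heat: Q = q × A = 3.90×10^8 × (33100 × 10⁶ m²) = 1.29×10^19 J.

1.29×10^19 J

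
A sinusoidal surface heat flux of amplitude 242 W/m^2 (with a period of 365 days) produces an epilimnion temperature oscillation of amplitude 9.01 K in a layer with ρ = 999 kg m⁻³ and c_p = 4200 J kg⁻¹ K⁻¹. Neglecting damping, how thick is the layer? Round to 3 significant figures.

32.1 m

ω = 2π / 3.15×10^7 s = 1.99×10^-7 s⁻¹.
Required C = F₀ / (A ω) = 242 / (9.01 × 1.99×10^-7) = 1.35×10^8 J/(m²·K).
D = C / (ρ c_p) = 1.35×10^8 / (999 × 4200) = 32.1 m.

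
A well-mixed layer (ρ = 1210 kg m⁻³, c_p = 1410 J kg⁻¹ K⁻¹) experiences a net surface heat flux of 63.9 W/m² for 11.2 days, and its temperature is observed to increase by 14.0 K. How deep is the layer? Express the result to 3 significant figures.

2.59 m

Heat input Q = F Δt = 63.9 × 9.68×10^5 s = 6.18×10^7 J/m².
Required areal heat capacity C = Q / ΔT = 4.42×10^6 J/(m²·K).
Depth D = C / (ρ c_p) = 4.42×10^6 / (1210 × 1410) = 2.59 m.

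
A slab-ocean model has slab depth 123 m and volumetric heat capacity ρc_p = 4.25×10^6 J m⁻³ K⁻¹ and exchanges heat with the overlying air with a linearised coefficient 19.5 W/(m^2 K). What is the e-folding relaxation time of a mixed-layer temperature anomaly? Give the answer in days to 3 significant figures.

310 days

Areal heat capacity C = ρc_p × D = 4.25×10^6 × 123 = 5.23×10^8 J/(m²·K).
Relaxation time τ = C / λ = 5.23×10^8 / 19.5 = 2.68×10^7 s.
In days: 2.68×10^7 s / (86400 s/day) = 310 days.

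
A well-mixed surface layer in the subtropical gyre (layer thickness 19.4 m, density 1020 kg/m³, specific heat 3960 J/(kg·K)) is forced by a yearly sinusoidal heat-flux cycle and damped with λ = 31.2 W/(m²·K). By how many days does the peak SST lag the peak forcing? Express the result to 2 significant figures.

27 days

Areal heat capacity C = ρ c_p D = 1020 × 3960 × 19.4 = 7.84×10^7 J m⁻² K⁻¹.
ω = 2π / 3.15×10^7 s = 1.99×10^-7 s⁻¹.
Phase lag φ = arctan(Cω/λ) = arctan(15.6/31.2) = 0.464 rad.
Time lag = φ / ω = 0.464 / 1.99×10^-7 = 2.33×10^6 s = 27.0 days.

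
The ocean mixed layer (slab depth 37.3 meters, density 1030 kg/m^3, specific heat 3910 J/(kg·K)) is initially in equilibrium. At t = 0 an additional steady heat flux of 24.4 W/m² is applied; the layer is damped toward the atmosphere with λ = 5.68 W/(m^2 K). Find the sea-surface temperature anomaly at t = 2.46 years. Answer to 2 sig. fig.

4.1 K

Areal heat capacity C = ρ c_p D = 1030 × 3910 × 37.3 = 1.50×10^8 J/(m²·K).
τ = C / λ = 1.50×10^8 / 5.68 = 2.64×10^7 s.
Equilibrium anomaly ΔT_eq = F / λ = 24.4 / 5.68 = 4.30 K.
t = 2.46 years = 7.76×10^7 s, so t/τ = 2.94.
ΔT(t) = ΔT_eq (1 − e^(−t/τ)) = 4.30 × (1 − e^−2.94) = 4.07 K.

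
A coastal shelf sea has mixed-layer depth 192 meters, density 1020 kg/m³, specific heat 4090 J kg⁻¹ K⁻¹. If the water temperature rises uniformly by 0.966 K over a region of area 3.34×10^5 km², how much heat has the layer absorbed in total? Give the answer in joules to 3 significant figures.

Areal heat capacity C = ρ c_p D = 1020 × 4090 × 192 = 8.01×10^8 J/(m^2 K).
Heat per unit area: q = C ΔT = 8.01×10^8 × 0.966 = 7.74×10^8 J/m².
Total heat: Q = q × A = 7.74×10^8 × (3.34×10^5 × 10⁶ m²) = 2.58×10^20 J.

2.58×10^20 J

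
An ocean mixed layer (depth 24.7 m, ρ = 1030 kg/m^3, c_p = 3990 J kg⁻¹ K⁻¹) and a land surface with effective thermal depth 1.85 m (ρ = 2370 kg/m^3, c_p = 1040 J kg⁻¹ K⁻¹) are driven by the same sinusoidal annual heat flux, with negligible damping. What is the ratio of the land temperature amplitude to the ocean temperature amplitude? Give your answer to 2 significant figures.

C_ocean = 1030 × 3990 × 24.7 = 1.02×10^8 J/(m²·K).
C_land = 2370 × 1040 × 1.85 = 4.56×10^6 J/(m²·K).
Undamped amplitude ∝ 1/C, so A_land/A_ocean = C_ocean/C_land = 22.3.

22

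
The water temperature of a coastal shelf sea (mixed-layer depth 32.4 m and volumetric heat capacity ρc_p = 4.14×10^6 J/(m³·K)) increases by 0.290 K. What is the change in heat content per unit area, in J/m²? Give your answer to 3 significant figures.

3.89×10^7

Areal heat capacity C = ρc_p × D = 4.14×10^6 × 32.4 = 1.34×10^8 J/(m^2 K).
ΔQ = C ΔT = 1.34×10^8 × 0.290 = 3.89×10^7 J/m².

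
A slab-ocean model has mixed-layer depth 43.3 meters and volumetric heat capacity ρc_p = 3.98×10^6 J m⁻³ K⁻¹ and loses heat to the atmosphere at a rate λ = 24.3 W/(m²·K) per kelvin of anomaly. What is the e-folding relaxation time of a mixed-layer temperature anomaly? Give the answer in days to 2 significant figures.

82 days

Areal heat capacity C = ρc_p × D = 3.98×10^6 × 43.3 = 1.72×10^8 J m⁻² K⁻¹.
Relaxation time τ = C / λ = 1.72×10^8 / 24.3 = 7.09×10^6 s.
In days: 7.09×10^6 s / (86400 s/day) = 82.1 days.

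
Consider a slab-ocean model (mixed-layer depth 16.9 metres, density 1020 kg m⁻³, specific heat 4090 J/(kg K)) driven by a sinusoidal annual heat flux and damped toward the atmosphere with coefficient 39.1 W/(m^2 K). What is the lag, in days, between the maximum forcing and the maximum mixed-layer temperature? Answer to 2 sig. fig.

Areal heat capacity C = ρ c_p D = 1020 × 4090 × 16.9 = 7.05×10^7 J m⁻² K⁻¹.
ω = 2π / 3.15×10^7 s = 1.99×10^-7 s⁻¹.
Phase lag φ = arctan(Cω/λ) = arctan(14.0/39.1) = 0.345 rad.
Time lag = φ / ω = 0.345 / 1.99×10^-7 = 1.73×10^6 s = 20.0 days.

20 days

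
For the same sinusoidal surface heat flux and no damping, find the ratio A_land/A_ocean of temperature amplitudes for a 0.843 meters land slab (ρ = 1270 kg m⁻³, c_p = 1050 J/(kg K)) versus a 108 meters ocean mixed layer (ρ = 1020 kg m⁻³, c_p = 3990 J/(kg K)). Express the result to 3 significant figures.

391

C_ocean = 1020 × 3990 × 108 = 4.40×10^8 J/(m²·K).
C_land = 1270 × 1050 × 0.843 = 1.12×10^6 J/(m²·K).
Undamped amplitude ∝ 1/C, so A_land/A_ocean = C_ocean/C_land = 391.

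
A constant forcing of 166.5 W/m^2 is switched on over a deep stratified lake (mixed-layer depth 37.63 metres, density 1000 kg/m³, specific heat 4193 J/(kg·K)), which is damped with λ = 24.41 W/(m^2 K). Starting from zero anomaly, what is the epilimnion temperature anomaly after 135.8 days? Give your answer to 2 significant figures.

Areal heat capacity C = ρ c_p D = 1000 × 4193 × 37.63 = 1.58×10^8 J/(m^2 K).
τ = C / λ = 1.58×10^8 / 24.41 = 6.46×10^6 s.
Equilibrium anomaly ΔT_eq = F / λ = 166.5 / 24.41 = 6.82 K.
t = 135.8 days = 1.17×10^7 s, so t/τ = 1.82.
ΔT(t) = ΔT_eq (1 − e^(−t/τ)) = 6.82 × (1 − e^−1.82) = 5.71 K.

5.7 K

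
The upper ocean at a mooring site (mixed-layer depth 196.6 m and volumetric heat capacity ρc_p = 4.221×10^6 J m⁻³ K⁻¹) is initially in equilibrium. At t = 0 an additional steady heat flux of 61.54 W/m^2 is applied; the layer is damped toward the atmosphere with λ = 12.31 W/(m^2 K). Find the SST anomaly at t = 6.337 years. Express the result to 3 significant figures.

Areal heat capacity C = ρc_p × D = 4.221×10^6 × 196.6 = 8.30×10^8 J m⁻² K⁻¹.
τ = C / λ = 8.30×10^8 / 12.31 = 6.74×10^7 s.
Equilibrium anomaly ΔT_eq = F / λ = 61.54 / 12.31 = 5.00 K.
t = 6.337 years = 2.00×10^8 s, so t/τ = 2.97.
ΔT(t) = ΔT_eq (1 − e^(−t/τ)) = 5.00 × (1 − e^−2.97) = 4.74 K.

4.74 K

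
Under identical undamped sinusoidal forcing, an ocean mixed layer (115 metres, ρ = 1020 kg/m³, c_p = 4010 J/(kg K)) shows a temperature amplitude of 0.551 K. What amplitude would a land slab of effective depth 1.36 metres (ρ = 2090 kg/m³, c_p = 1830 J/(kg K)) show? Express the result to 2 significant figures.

50 K

C_ocean = 4.70×10^8 J/(m²·K); C_land = 5.20×10^6 J/(m²·K).
A ∝ 1/C ⇒ A_land = A_ocean × C_ocean/C_land = 0.551 × 90.4 = 49.8 K.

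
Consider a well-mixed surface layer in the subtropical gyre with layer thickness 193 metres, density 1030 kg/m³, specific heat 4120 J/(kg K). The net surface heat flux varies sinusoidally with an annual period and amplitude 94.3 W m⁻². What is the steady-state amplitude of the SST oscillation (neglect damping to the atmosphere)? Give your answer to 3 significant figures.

0.578 K

Areal heat capacity C = ρ c_p D = 1030 × 4120 × 193 = 8.19×10^8 J/(m²·K).
Angular frequency ω = 2π / T = 2π / 3.15×10^7 s = 1.99×10^-7 s⁻¹.
Cω = 8.19×10^8 × 1.99×10^-7 = 163 W/(m²·K).
Amplitude A = F₀ / (Cω) = 94.3 / 163 = 0.578 K.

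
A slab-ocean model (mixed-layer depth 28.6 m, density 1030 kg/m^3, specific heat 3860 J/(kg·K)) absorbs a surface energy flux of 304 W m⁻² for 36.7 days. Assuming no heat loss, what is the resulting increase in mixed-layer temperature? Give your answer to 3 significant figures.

Areal heat capacity C = ρ c_p D = 1030 × 3860 × 28.6 = 1.14×10^8 J m⁻² K⁻¹.
Net heat input Q = F Δt = 304 × (36.7 days × 86400 s/day) = 9.64×10^8 J/m².
ΔT = Q / C = 9.64×10^8 / 1.14×10^8 = 8.48 K.

8.48 K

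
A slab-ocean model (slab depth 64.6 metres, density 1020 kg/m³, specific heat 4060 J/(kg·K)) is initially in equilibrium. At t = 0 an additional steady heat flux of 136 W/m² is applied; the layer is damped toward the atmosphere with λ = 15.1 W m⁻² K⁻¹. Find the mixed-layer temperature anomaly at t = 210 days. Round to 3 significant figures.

5.77 K

Areal heat capacity C = ρ c_p D = 1020 × 4060 × 64.6 = 2.68×10^8 J m⁻² K⁻¹.
τ = C / λ = 2.68×10^8 / 15.1 = 1.77×10^7 s.
Equilibrium anomaly ΔT_eq = F / λ = 136 / 15.1 = 9.01 K.
t = 210 days = 1.81×10^7 s, so t/τ = 1.02.
ΔT(t) = ΔT_eq (1 − e^(−t/τ)) = 9.01 × (1 − e^−1.02) = 5.77 K.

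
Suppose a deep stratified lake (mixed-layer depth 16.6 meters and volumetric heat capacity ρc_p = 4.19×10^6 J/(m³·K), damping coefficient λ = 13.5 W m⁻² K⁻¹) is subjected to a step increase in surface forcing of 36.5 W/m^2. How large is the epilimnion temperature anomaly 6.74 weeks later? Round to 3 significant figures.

1.48 K

Areal heat capacity C = ρc_p × D = 4.19×10^6 × 16.6 = 6.96×10^7 J/(m²·K).
τ = C / λ = 6.96×10^7 / 13.5 = 5.15×10^6 s.
Equilibrium anomaly ΔT_eq = F / λ = 36.5 / 13.5 = 2.70 K.
t = 6.74 weeks = 4.08×10^6 s, so t/τ = 0.791.
ΔT(t) = ΔT_eq (1 − e^(−t/τ)) = 2.70 × (1 − e^−0.791) = 1.48 K.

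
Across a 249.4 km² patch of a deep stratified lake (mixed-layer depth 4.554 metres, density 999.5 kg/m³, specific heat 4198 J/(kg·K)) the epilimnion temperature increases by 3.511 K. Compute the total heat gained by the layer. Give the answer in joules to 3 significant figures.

1.67×10^16 J

Areal heat capacity C = ρ c_p D = 999.5 × 4198 × 4.554 = 1.91×10^7 J/(m^2 K).
Heat per unit area: q = C ΔT = 1.91×10^7 × 3.511 = 6.71×10^7 J/m².
Total heat: Q = q × A = 6.71×10^7 × (249.4 × 10⁶ m²) = 1.67×10^16 J.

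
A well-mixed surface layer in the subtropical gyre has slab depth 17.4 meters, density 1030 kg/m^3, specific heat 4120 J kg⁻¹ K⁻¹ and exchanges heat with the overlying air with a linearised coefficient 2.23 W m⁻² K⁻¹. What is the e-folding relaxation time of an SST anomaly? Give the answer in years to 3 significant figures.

Areal heat capacity C = ρ c_p D = 1030 × 4120 × 17.4 = 7.38×10^7 J/(m²·K).
Relaxation time τ = C / λ = 7.38×10^7 / 2.23 = 3.31×10^7 s.
In years: 3.31×10^7 s / (3.156×10^7 s/year) = 1.05 years.

1.05 years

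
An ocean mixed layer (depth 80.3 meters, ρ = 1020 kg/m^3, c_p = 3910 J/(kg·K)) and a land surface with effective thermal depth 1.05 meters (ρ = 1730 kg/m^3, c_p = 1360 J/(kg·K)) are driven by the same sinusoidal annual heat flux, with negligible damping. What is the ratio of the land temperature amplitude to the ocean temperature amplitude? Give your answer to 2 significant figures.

130

C_ocean = 1020 × 3910 × 80.3 = 3.20×10^8 J/(m²·K).
C_land = 1730 × 1360 × 1.05 = 2.47×10^6 J/(m²·K).
Undamped amplitude ∝ 1/C, so A_land/A_ocean = C_ocean/C_land = 130.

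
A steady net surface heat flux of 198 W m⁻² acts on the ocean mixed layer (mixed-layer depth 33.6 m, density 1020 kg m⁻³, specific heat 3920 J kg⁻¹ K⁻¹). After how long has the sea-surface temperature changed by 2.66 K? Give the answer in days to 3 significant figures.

Areal heat capacity C = ρ c_p D = 1020 × 3920 × 33.6 = 1.34×10^8 J/(m²·K).
Time required: Δt = C ΔT / F = 1.34×10^8 × 2.66 / 198 = 1.80×10^6 s.
In days: 1.80×10^6 s / (86400 s/day) = 20.9 days.

20.9 days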